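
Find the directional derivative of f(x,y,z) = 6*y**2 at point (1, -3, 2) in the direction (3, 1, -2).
-18*sqrt(14)/7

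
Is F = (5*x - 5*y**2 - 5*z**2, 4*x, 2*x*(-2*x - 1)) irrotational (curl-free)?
No, ∇×F = (0, 8*x - 10*z + 2, 10*y + 4)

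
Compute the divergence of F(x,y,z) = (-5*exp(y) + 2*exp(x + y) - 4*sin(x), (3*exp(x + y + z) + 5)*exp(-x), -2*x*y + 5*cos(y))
2*exp(x + y) + 3*exp(y + z) - 4*cos(x)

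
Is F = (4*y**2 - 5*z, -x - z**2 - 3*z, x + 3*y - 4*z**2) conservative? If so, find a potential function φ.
No, ∇×F = (2*z + 6, -6, -8*y - 1) ≠ 0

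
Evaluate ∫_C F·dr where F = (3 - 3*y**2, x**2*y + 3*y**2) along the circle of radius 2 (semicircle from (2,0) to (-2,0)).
20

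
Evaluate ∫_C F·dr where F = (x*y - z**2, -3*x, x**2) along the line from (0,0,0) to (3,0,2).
2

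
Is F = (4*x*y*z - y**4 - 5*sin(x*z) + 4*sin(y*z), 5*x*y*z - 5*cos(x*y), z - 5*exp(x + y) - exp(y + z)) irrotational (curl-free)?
No, ∇×F = (-5*x*y - 5*exp(x + y) - exp(y + z), 4*x*y - 5*x*cos(x*z) + 4*y*cos(y*z) + 5*exp(x + y), -4*x*z + 4*y**3 + 5*y*z + 5*y*sin(x*y) - 4*z*cos(y*z))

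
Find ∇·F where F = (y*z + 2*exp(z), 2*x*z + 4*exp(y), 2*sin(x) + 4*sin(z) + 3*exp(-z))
4*exp(y) + 4*cos(z) - 3*exp(-z)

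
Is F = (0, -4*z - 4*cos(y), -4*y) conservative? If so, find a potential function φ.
Yes, F is conservative. φ = -4*y*z - 4*sin(y)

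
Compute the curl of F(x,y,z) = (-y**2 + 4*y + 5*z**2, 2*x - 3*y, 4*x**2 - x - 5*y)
(-5, -8*x + 10*z + 1, 2*y - 2)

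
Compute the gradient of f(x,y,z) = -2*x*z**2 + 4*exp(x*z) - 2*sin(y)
(2*z*(-z + 2*exp(x*z)), -2*cos(y), 4*x*(-z + exp(x*z)))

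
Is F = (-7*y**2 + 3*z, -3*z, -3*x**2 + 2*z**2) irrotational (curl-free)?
No, ∇×F = (3, 6*x + 3, 14*y)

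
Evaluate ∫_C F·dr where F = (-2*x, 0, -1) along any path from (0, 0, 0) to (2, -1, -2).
-2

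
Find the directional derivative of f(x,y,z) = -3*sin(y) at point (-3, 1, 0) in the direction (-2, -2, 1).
2*cos(1)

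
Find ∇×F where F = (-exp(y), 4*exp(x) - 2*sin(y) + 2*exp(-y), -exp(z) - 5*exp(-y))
(5*exp(-y), 0, 4*exp(x) + exp(y))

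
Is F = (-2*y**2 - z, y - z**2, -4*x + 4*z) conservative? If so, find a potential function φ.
No, ∇×F = (2*z, 3, 4*y) ≠ 0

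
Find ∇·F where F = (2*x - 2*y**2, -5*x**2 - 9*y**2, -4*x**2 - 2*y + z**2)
-18*y + 2*z + 2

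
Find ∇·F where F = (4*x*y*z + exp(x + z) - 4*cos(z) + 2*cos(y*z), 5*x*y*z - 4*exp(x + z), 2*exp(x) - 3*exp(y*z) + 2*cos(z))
5*x*z + 4*y*z - 3*y*exp(y*z) + exp(x + z) - 2*sin(z)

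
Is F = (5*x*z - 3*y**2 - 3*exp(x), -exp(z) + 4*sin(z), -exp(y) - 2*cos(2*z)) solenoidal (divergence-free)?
No, ∇·F = 5*z - 3*exp(x) + 4*sin(2*z)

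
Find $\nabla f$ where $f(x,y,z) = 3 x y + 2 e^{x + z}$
(3*y + 2*exp(x + z), 3*x, 2*exp(x + z))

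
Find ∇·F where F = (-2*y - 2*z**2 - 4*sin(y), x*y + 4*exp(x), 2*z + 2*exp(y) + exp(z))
x + exp(z) + 2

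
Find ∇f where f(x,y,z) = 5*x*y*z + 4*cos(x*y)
(y*(5*z - 4*sin(x*y)), x*(5*z - 4*sin(x*y)), 5*x*y)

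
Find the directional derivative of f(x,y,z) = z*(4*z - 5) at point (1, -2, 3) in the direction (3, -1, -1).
-19*sqrt(11)/11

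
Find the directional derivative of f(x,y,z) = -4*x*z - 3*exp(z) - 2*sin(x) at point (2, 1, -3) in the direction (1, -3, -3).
sqrt(19)*(9 - 2*exp(3)*cos(2) + 36*exp(3))*exp(-3)/19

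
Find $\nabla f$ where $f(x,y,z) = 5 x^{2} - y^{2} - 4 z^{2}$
(10*x, -2*y, -8*z)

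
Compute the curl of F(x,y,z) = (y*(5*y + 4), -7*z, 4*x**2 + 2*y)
(9, -8*x, -10*y - 4)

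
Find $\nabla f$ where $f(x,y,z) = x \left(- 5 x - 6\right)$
(-10*x - 6, 0, 0)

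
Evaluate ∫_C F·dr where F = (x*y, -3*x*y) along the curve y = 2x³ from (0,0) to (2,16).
-22592/35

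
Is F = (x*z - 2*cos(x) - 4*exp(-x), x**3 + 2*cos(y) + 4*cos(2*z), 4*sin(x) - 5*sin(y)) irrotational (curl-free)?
No, ∇×F = (8*sin(2*z) - 5*cos(y), x - 4*cos(x), 3*x**2)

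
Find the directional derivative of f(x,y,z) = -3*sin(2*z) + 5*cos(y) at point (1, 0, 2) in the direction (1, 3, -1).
6*sqrt(11)*cos(4)/11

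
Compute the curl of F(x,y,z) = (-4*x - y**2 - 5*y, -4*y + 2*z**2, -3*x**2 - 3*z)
(-4*z, 6*x, 2*y + 5)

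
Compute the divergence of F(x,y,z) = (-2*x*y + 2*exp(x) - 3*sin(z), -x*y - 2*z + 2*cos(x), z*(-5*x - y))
-6*x - 3*y + 2*exp(x)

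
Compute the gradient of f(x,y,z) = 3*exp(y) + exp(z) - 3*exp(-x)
(3*exp(-x), 3*exp(y), exp(z))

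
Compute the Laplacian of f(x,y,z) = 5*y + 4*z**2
8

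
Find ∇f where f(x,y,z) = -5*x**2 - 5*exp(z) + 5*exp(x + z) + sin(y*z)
(-10*x + 5*exp(x + z), z*cos(y*z), y*cos(y*z) - 5*exp(z) + 5*exp(x + z))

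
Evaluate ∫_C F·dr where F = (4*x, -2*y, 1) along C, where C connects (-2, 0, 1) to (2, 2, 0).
-5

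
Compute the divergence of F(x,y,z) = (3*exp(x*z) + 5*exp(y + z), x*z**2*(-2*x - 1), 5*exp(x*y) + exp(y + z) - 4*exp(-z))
3*z*exp(x*z) + exp(y + z) + 4*exp(-z)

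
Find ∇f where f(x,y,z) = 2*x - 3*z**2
(2, 0, -6*z)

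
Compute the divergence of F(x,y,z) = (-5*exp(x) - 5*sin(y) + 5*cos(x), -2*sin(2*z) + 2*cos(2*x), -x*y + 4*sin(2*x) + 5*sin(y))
-5*exp(x) - 5*sin(x)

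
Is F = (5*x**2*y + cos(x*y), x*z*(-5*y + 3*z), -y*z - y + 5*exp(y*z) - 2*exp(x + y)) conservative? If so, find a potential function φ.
No, ∇×F = (5*x*y - 6*x*z + 5*z*exp(y*z) - z - 2*exp(x + y) - 1, 2*exp(x + y), -5*x**2 + x*sin(x*y) - z*(5*y - 3*z)) ≠ 0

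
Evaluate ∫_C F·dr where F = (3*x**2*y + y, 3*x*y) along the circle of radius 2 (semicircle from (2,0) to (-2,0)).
16 - 8*pi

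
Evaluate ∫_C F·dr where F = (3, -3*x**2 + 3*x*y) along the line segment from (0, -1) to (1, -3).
12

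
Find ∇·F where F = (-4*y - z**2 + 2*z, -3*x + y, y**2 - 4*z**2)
1 - 8*z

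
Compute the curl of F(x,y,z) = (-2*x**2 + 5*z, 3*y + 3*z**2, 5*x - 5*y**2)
(-10*y - 6*z, 0, 0)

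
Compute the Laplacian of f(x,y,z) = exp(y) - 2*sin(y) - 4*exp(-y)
exp(y) + 2*sin(y) - 4*exp(-y)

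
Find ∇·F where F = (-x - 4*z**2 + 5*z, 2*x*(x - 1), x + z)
0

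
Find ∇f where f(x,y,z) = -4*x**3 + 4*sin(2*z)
(-12*x**2, 0, 8*cos(2*z))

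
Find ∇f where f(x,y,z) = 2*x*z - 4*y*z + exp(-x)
(2*z - exp(-x), -4*z, 2*x - 4*y)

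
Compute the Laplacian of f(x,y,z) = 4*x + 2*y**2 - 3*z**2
-2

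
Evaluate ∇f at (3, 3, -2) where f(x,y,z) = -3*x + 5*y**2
(-3, 30, 0)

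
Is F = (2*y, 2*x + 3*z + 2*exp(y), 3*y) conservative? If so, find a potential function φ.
Yes, F is conservative. φ = 2*x*y + 3*y*z + 2*exp(y)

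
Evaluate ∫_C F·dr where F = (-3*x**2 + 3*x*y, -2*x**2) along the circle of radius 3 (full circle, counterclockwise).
0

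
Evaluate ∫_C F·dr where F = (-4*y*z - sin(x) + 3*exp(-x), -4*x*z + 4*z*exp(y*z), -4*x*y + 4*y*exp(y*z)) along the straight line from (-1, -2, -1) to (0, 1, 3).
-4*exp(2) - 10 - cos(1) + 3*E + 4*exp(3)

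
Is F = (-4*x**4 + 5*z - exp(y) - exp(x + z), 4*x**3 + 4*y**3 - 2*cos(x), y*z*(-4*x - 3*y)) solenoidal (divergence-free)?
No, ∇·F = -16*x**3 - 4*x*y + 9*y**2 - exp(x + z)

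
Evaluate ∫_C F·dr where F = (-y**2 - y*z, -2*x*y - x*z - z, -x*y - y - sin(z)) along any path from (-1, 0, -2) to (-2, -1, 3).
-1 + cos(3) - cos(2)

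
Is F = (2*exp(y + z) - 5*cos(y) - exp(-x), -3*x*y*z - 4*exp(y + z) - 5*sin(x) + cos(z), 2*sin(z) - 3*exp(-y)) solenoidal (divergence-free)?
No, ∇·F = -3*x*z - 4*exp(y + z) + 2*cos(z) + exp(-x)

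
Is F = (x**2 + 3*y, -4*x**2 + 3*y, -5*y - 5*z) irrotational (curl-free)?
No, ∇×F = (-5, 0, -8*x - 3)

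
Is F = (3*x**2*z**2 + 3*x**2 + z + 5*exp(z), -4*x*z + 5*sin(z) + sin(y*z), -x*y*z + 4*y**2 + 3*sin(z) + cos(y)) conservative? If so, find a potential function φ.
No, ∇×F = (-x*z + 4*x - y*cos(y*z) + 8*y - sin(y) - 5*cos(z), 6*x**2*z + y*z + 5*exp(z) + 1, -4*z) ≠ 0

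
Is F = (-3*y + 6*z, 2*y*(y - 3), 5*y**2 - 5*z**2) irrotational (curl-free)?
No, ∇×F = (10*y, 6, 3)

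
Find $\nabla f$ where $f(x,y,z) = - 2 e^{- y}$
(0, 2*exp(-y), 0)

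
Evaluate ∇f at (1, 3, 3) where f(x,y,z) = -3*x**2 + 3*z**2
(-6, 0, 18)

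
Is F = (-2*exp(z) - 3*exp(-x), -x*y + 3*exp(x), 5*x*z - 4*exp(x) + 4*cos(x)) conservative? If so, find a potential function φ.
No, ∇×F = (0, -5*z + 4*exp(x) - 2*exp(z) + 4*sin(x), -y + 3*exp(x)) ≠ 0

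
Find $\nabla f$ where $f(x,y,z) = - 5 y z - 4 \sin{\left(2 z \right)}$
(0, -5*z, -5*y - 8*cos(2*z))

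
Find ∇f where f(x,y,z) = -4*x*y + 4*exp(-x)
(-4*y - 4*exp(-x), -4*x, 0)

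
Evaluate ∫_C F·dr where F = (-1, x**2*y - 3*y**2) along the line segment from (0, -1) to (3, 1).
-2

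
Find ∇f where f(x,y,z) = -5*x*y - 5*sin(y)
(-5*y, -5*x - 5*cos(y), 0)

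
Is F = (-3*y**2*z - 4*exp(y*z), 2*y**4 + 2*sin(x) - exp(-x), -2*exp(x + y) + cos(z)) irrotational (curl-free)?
No, ∇×F = (-2*exp(x + y), -3*y**2 - 4*y*exp(y*z) + 2*exp(x + y), 6*y*z + 4*z*exp(y*z) + 2*cos(x) + exp(-x))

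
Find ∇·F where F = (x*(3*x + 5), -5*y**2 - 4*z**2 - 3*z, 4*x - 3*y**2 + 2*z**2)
6*x - 10*y + 4*z + 5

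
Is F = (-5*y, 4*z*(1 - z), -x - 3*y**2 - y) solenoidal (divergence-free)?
Yes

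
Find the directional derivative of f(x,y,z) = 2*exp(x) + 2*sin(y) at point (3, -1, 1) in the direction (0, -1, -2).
-2*sqrt(5)*cos(1)/5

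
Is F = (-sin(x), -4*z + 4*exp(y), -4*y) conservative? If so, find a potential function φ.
Yes, F is conservative. φ = -4*y*z + 4*exp(y) + cos(x)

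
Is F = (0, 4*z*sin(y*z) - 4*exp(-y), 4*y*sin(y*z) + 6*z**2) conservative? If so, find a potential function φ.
Yes, F is conservative. φ = 2*z**3 - 4*cos(y*z) + 4*exp(-y)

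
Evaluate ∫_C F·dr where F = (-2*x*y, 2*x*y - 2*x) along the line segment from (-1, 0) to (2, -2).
12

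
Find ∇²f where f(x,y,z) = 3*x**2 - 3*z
6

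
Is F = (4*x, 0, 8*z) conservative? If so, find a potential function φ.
Yes, F is conservative. φ = 2*x**2 + 4*z**2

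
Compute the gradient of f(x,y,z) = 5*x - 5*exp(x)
(5 - 5*exp(x), 0, 0)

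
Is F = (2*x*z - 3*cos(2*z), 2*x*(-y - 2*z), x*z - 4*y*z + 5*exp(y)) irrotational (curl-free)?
No, ∇×F = (4*x - 4*z + 5*exp(y), 2*x - z + 6*sin(2*z), -2*y - 4*z)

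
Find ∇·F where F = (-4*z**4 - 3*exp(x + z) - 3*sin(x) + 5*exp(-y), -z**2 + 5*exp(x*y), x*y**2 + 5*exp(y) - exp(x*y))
5*x*exp(x*y) - 3*exp(x + z) - 3*cos(x)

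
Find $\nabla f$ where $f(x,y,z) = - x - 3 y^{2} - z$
(-1, -6*y, -1)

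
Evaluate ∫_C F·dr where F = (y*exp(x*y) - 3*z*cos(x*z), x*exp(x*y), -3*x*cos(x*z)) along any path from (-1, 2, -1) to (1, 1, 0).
-exp(-2) + 3*sin(1) + E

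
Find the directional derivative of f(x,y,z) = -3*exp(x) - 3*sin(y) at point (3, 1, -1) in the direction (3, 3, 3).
-sqrt(3)*(cos(1) + exp(3))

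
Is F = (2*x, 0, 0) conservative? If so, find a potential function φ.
Yes, F is conservative. φ = x**2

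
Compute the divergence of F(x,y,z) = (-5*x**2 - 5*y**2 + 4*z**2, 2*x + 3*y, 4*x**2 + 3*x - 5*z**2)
-10*x - 10*z + 3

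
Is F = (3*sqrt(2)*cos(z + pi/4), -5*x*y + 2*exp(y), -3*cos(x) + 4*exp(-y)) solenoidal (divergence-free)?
No, ∇·F = -5*x + 2*exp(y)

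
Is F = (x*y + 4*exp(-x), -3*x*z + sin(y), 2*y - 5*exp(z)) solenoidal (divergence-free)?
No, ∇·F = y - 5*exp(z) + cos(y) - 4*exp(-x)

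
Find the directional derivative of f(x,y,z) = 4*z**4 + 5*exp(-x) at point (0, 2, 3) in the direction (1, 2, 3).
1291*sqrt(14)/14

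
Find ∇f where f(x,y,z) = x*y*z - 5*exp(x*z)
(z*(y - 5*exp(x*z)), x*z, x*(y - 5*exp(x*z)))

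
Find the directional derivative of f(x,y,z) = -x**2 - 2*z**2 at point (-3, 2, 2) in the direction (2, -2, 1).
4/3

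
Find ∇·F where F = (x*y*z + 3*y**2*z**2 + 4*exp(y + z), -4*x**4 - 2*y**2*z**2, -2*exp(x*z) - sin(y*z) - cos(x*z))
-2*x*exp(x*z) + x*sin(x*z) - 4*y*z**2 + y*z - y*cos(y*z)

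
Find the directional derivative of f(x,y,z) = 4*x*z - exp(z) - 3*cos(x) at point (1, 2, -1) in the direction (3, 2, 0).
3*sqrt(13)*(-4 + 3*sin(1))/13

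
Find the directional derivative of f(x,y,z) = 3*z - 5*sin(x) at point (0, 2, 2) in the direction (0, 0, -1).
-3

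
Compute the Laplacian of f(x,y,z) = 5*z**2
10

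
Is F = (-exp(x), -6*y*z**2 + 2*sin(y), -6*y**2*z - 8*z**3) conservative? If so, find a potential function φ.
Yes, F is conservative. φ = -3*y**2*z**2 - 2*z**4 - exp(x) - 2*cos(y)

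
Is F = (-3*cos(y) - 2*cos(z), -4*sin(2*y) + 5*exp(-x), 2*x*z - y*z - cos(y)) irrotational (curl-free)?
No, ∇×F = (-z + sin(y), -2*z + 2*sin(z), -3*sin(y) - 5*exp(-x))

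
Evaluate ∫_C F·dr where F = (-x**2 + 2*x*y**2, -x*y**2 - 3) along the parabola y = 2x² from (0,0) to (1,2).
-51/7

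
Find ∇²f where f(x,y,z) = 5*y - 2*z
0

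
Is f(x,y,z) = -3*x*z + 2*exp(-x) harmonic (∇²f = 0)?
No, ∇²f = 2*exp(-x)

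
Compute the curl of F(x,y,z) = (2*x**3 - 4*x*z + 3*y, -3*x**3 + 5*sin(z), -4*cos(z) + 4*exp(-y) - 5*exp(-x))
(-5*cos(z) - 4*exp(-y), -4*x - 5*exp(-x), -9*x**2 - 3)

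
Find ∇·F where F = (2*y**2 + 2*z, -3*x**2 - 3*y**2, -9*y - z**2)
-6*y - 2*z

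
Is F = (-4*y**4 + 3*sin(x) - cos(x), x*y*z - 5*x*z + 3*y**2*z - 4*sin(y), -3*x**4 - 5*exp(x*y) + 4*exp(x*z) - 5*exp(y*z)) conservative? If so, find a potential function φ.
No, ∇×F = (-x*y - 5*x*exp(x*y) + 5*x - 3*y**2 - 5*z*exp(y*z), 12*x**3 + 5*y*exp(x*y) - 4*z*exp(x*z), 16*y**3 + y*z - 5*z) ≠ 0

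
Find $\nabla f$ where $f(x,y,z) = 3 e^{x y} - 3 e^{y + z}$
(3*y*exp(x*y), 3*x*exp(x*y) - 3*exp(y + z), -3*exp(y + z))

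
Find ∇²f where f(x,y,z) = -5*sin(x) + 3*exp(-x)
5*sin(x) + 3*exp(-x)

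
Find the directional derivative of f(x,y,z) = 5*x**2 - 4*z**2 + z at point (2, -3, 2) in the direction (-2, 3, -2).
-10*sqrt(17)/17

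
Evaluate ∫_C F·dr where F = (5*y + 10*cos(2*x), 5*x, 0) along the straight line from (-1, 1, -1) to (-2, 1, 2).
-5 - 5*sin(4) + 5*sin(2)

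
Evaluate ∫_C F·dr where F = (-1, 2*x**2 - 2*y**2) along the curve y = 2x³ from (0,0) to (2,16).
-39838/15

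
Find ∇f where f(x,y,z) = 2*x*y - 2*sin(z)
(2*y, 2*x, -2*cos(z))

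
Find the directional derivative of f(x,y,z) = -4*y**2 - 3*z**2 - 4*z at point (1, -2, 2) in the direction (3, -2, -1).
-8*sqrt(14)/7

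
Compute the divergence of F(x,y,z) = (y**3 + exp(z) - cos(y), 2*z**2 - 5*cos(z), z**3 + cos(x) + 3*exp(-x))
3*z**2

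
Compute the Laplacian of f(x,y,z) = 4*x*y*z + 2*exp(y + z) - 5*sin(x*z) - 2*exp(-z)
5*x**2*sin(x*z) + 5*z**2*sin(x*z) + 4*exp(y + z) - 2*exp(-z)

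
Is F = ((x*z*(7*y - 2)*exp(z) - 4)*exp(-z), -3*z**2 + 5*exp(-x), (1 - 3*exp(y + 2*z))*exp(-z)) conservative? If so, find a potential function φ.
No, ∇×F = (6*z - 3*exp(y + z), 7*x*y - 2*x + 4*exp(-z), -7*x*z - 5*exp(-x)) ≠ 0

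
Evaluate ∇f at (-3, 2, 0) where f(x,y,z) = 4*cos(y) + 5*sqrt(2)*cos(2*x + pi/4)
(-10*sqrt(2)*cos(pi/4 + 6), -4*sin(2), 0)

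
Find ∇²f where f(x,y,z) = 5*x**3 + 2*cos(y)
30*x - 2*cos(y)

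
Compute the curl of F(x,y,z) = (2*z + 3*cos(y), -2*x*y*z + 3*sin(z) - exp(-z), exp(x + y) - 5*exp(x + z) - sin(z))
(2*x*y + exp(x + y) - 3*cos(z) - exp(-z), -exp(x + y) + 5*exp(x + z) + 2, -2*y*z + 3*sin(y))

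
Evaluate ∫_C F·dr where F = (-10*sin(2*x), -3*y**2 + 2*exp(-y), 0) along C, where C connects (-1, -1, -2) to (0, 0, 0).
2 - 5*cos(2) + 2*E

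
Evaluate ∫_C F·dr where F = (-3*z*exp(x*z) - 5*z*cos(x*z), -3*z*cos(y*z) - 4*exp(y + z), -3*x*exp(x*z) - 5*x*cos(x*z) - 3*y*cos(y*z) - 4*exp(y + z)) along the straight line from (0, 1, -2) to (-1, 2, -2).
-3*exp(2) - 8*sin(2) + 3*sin(4) - 1 + 4*exp(-1)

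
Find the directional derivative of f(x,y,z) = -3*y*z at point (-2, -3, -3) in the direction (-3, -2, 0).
-18*sqrt(13)/13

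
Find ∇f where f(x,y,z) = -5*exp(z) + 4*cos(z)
(0, 0, -5*exp(z) - 4*sin(z))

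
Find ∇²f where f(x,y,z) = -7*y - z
0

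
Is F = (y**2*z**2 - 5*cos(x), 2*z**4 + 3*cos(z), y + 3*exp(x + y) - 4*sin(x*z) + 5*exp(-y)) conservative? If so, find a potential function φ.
No, ∇×F = (-8*z**3 + 3*exp(x + y) + 3*sin(z) + 1 - 5*exp(-y), 2*y**2*z + 4*z*cos(x*z) - 3*exp(x + y), -2*y*z**2) ≠ 0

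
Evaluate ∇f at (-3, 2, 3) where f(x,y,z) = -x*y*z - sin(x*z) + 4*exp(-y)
(-6 - 3*cos(9), 9 - 4*exp(-2), 3*cos(9) + 6)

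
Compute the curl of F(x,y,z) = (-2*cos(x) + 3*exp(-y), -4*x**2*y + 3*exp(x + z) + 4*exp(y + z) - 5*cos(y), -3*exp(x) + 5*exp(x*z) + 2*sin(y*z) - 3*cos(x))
(2*z*cos(y*z) - 3*exp(x + z) - 4*exp(y + z), -5*z*exp(x*z) + 3*exp(x) - 3*sin(x), -8*x*y + 3*exp(x + z) + 3*exp(-y))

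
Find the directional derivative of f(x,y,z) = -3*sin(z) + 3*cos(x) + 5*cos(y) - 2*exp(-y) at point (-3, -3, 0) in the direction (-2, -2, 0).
-sqrt(2)*(4*sin(3) + exp(3))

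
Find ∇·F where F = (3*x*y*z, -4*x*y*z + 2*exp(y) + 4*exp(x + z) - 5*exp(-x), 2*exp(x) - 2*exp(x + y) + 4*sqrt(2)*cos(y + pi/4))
-4*x*z + 3*y*z + 2*exp(y)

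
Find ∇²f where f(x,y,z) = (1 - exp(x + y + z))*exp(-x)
(1 - 2*exp(x + y + z))*exp(-x)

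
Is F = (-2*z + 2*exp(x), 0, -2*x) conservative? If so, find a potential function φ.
Yes, F is conservative. φ = -2*x*z + 2*exp(x)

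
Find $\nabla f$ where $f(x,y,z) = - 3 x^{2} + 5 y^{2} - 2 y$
(-6*x, 10*y - 2, 0)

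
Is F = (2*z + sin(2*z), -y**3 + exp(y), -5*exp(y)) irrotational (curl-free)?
No, ∇×F = (-5*exp(y), 4*cos(z)**2, 0)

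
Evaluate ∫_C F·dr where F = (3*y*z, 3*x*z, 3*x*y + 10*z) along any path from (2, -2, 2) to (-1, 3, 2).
6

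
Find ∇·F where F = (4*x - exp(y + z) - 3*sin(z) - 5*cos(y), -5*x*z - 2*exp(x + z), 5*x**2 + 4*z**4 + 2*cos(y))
16*z**3 + 4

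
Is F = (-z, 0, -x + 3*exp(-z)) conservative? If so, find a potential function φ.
Yes, F is conservative. φ = -x*z - 3*exp(-z)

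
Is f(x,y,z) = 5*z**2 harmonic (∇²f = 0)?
No, ∇²f = 10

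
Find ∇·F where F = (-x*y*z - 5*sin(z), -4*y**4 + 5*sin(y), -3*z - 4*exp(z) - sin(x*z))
-x*cos(x*z) - 16*y**3 - y*z - 4*exp(z) + 5*cos(y) - 3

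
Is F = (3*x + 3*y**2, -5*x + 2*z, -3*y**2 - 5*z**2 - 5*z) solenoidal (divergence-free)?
No, ∇·F = -10*z - 2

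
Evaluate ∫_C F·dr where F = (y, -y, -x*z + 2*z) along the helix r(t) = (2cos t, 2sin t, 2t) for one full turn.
4*pi*(-1 + 4*pi)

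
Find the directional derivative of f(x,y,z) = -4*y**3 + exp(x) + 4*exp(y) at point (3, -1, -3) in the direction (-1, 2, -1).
sqrt(6)*(-24*E - exp(4) + 8)*exp(-1)/6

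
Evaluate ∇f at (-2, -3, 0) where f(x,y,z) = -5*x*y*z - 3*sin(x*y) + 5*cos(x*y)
(15*sin(6) + 9*cos(6), 10*sin(6) + 6*cos(6), -30)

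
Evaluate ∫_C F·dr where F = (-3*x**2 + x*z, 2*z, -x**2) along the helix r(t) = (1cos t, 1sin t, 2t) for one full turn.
-pi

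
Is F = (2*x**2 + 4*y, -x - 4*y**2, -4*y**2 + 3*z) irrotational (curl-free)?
No, ∇×F = (-8*y, 0, -5)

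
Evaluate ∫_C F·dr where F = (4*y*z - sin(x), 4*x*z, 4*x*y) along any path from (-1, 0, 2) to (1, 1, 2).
8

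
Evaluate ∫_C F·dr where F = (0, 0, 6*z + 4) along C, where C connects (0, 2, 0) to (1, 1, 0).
0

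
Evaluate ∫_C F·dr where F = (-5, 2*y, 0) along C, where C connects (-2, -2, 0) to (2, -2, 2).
-20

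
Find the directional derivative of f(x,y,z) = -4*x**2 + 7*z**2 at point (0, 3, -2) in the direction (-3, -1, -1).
28*sqrt(11)/11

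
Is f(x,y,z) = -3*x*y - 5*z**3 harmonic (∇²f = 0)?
No, ∇²f = -30*z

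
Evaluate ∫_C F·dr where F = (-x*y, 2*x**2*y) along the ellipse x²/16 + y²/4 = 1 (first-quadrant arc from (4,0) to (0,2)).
128/3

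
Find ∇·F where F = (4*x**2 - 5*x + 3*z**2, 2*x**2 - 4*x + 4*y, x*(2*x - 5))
8*x - 1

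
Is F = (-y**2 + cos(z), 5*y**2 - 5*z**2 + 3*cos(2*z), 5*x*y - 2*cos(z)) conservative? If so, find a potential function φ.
No, ∇×F = (5*x + 10*z + 6*sin(2*z), -5*y - sin(z), 2*y) ≠ 0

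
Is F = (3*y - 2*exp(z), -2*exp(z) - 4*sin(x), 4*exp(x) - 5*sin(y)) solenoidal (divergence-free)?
Yes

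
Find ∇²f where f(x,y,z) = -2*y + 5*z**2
10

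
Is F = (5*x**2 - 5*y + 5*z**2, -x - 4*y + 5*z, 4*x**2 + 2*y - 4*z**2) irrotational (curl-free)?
No, ∇×F = (-3, -8*x + 10*z, 4)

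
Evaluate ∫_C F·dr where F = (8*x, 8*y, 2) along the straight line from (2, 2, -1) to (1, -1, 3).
-16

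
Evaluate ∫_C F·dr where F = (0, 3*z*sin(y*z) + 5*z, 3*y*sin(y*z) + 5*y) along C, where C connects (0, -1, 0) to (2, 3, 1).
18 - 3*cos(3)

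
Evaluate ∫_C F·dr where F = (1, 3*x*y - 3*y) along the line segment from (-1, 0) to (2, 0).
3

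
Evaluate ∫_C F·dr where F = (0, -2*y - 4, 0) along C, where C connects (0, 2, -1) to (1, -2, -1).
16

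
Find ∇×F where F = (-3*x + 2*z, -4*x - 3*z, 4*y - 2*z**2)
(7, 2, -4)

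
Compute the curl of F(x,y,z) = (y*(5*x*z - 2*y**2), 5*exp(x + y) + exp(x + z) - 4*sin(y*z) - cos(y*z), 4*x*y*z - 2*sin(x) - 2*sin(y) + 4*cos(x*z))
(4*x*z - y*sin(y*z) + 4*y*cos(y*z) - exp(x + z) - 2*cos(y), 5*x*y - 4*y*z + 4*z*sin(x*z) + 2*cos(x), -5*x*z + 6*y**2 + 5*exp(x + y) + exp(x + z))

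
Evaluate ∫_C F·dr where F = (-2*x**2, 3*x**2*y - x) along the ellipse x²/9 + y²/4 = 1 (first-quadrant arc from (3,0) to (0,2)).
45 - 3*pi/2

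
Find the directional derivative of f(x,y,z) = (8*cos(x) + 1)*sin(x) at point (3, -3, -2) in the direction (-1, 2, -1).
-sqrt(6)*(cos(3) + 8*cos(6))/6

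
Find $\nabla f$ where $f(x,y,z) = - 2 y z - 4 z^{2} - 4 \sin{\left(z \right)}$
(0, -2*z, -2*y - 8*z - 4*cos(z))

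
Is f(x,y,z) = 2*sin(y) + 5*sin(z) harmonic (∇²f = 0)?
No, ∇²f = -2*sin(y) - 5*sin(z)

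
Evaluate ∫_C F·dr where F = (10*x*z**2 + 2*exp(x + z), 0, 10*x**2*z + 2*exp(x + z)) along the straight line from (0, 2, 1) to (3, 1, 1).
-2*E + 45 + 2*exp(4)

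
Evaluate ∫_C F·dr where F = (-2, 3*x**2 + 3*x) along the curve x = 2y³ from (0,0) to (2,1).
-11/14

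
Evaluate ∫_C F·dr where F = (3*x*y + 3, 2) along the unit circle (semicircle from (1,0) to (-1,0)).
-6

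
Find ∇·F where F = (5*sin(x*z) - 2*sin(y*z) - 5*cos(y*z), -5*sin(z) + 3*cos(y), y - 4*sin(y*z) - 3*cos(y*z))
3*y*sin(y*z) - 4*y*cos(y*z) + 5*z*cos(x*z) - 3*sin(y)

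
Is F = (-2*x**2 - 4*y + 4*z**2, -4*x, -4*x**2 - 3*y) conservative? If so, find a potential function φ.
No, ∇×F = (-3, 8*x + 8*z, 0) ≠ 0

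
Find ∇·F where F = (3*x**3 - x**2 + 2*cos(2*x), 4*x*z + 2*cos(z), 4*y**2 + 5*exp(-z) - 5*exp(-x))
9*x**2 - 2*x - 4*sin(2*x) - 5*exp(-z)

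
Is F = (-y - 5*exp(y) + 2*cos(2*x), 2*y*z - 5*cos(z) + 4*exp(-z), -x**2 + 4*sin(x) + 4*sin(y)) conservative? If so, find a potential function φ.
No, ∇×F = (-2*y - 5*sin(z) + 4*cos(y) + 4*exp(-z), 2*x - 4*cos(x), 5*exp(y) + 1) ≠ 0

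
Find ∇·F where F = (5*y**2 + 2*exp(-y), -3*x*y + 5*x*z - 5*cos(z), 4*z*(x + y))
x + 4*y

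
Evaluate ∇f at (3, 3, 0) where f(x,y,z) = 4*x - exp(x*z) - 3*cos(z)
(4, 0, -3)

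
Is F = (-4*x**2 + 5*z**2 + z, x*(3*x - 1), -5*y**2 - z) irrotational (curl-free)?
No, ∇×F = (-10*y, 10*z + 1, 6*x - 1)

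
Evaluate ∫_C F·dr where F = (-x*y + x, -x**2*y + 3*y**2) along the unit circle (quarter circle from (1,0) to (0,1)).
7/12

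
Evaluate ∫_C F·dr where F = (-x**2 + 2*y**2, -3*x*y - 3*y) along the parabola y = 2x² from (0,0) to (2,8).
-3016/15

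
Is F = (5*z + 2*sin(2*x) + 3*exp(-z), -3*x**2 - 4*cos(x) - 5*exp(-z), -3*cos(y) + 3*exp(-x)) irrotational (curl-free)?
No, ∇×F = (3*sin(y) - 5*exp(-z), 5 - 3*exp(-z) + 3*exp(-x), -6*x + 4*sin(x))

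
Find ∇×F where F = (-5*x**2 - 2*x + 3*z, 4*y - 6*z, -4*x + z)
(6, 7, 0)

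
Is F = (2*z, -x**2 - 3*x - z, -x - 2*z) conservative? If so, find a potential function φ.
No, ∇×F = (1, 3, -2*x - 3) ≠ 0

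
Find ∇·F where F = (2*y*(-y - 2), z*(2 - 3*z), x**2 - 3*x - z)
-1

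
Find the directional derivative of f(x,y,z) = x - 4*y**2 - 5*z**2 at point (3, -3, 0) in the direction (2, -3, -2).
-70*sqrt(17)/17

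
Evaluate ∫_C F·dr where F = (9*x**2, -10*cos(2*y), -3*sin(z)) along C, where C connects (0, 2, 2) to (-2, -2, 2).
-24 + 10*sin(4)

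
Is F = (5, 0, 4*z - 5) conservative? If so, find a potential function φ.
Yes, F is conservative. φ = 5*x + 2*z**2 - 5*z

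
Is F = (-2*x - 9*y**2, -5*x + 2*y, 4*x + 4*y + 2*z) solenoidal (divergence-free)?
No, ∇·F = 2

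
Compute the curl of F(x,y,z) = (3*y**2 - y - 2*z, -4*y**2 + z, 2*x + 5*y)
(4, -4, 1 - 6*y)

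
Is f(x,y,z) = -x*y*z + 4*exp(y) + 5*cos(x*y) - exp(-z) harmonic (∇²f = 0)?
No, ∇²f = -5*x**2*cos(x*y) - 5*y**2*cos(x*y) + 4*exp(y) - exp(-z)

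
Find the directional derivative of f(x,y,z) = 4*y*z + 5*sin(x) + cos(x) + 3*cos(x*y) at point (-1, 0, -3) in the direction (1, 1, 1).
sqrt(3)*(-12 + sin(1) + 5*cos(1))/3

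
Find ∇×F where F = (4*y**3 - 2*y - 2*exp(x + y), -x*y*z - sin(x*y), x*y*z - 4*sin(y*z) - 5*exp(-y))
(x*y + x*z - 4*z*cos(y*z) + 5*exp(-y), -y*z, -12*y**2 - y*z - y*cos(x*y) + 2*exp(x + y) + 2)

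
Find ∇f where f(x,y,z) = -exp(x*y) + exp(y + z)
(-y*exp(x*y), -x*exp(x*y) + exp(y + z), exp(y + z))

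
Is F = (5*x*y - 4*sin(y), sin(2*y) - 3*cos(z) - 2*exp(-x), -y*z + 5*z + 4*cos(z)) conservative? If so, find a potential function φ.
No, ∇×F = (-z - 3*sin(z), 0, -5*x + 4*cos(y) + 2*exp(-x)) ≠ 0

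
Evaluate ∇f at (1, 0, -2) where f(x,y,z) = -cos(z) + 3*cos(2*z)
(0, 0, 6*sin(4) - sin(2))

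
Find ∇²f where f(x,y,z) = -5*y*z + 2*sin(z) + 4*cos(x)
-2*sin(z) - 4*cos(x)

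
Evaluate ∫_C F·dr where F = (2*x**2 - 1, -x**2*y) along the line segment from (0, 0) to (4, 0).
116/3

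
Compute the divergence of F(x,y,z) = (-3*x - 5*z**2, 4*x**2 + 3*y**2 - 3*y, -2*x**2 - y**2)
6*y - 6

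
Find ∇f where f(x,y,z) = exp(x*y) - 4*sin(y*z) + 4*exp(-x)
(y*exp(x*y) - 4*exp(-x), x*exp(x*y) - 4*z*cos(y*z), -4*y*cos(y*z))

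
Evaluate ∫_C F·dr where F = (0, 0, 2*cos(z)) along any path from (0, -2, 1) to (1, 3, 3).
-2*sin(1) + 2*sin(3)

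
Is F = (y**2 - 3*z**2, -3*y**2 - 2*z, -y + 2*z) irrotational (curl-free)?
No, ∇×F = (1, -6*z, -2*y)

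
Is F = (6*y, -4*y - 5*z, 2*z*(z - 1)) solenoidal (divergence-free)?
No, ∇·F = 4*z - 6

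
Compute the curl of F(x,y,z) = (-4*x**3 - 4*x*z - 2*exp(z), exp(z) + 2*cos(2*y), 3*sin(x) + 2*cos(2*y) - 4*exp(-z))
(-exp(z) - 4*sin(2*y), -4*x - 2*exp(z) - 3*cos(x), 0)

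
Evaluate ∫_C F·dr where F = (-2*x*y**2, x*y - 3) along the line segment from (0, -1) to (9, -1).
-81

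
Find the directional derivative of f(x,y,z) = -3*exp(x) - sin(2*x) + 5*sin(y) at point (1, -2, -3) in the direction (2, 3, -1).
sqrt(14)*(-6*E + 11*cos(2))/14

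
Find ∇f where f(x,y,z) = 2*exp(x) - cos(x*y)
(y*sin(x*y) + 2*exp(x), x*sin(x*y), 0)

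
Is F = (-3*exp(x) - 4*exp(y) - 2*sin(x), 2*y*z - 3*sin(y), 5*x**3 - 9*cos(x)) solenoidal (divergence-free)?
No, ∇·F = 2*z - 3*exp(x) - 2*cos(x) - 3*cos(y)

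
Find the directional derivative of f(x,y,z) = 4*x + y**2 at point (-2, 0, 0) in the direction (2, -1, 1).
4*sqrt(6)/3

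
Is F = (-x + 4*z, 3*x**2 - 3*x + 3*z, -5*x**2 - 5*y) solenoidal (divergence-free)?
No, ∇·F = -1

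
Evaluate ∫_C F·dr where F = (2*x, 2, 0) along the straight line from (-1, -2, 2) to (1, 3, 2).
10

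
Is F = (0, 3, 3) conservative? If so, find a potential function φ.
Yes, F is conservative. φ = 3*y + 3*z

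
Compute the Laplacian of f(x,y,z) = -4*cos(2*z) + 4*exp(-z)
16*cos(2*z) + 4*exp(-z)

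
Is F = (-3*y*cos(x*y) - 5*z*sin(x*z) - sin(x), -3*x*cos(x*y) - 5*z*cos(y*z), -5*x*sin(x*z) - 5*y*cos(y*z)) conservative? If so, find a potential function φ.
Yes, F is conservative. φ = -3*sin(x*y) - 5*sin(y*z) + cos(x) + 5*cos(x*z)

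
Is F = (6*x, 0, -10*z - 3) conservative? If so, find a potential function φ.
Yes, F is conservative. φ = 3*x**2 - 5*z**2 - 3*z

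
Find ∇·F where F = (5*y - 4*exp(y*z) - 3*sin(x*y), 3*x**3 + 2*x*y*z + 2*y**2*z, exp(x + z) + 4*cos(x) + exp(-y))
2*x*z + 4*y*z - 3*y*cos(x*y) + exp(x + z)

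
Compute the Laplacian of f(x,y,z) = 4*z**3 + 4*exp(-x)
24*z + 4*exp(-x)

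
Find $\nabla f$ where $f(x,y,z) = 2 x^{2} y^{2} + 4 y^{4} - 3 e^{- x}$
(4*x*y**2 + 3*exp(-x), 4*y*(x**2 + 4*y**2), 0)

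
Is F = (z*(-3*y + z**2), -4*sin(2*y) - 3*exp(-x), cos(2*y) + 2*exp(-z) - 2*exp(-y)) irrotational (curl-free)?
No, ∇×F = (-2*sin(2*y) + 2*exp(-y), -3*y + 3*z**2, 3*z + 3*exp(-x))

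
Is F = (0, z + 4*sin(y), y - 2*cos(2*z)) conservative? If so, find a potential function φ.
Yes, F is conservative. φ = y*z - sin(2*z) - 4*cos(y)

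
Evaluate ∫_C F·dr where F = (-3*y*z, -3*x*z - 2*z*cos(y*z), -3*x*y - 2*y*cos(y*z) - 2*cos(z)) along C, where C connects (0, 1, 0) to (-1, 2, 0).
0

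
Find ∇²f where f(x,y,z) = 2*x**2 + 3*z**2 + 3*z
10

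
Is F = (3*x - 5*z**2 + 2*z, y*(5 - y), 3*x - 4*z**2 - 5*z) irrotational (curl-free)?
No, ∇×F = (0, -10*z - 1, 0)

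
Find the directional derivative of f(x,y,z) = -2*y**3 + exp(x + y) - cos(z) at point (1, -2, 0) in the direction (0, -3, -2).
3*sqrt(13)*(-1 + 24*E)*exp(-1)/13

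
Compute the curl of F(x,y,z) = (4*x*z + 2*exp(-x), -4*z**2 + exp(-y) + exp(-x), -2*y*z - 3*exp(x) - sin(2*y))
(6*z - 2*cos(2*y), 4*x + 3*exp(x), -exp(-x))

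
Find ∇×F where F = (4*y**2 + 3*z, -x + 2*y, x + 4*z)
(0, 2, -8*y - 1)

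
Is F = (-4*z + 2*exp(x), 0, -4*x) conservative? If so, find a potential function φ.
Yes, F is conservative. φ = -4*x*z + 2*exp(x)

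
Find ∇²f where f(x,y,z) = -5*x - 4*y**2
-8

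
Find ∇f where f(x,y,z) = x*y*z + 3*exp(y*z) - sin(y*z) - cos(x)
(y*z + sin(x), z*(x + 3*exp(y*z) - cos(y*z)), y*(x + 3*exp(y*z) - cos(y*z)))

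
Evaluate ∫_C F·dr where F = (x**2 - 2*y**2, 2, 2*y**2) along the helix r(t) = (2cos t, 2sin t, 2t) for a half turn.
16 + 8*pi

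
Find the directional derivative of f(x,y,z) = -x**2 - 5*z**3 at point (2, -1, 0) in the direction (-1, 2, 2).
4/3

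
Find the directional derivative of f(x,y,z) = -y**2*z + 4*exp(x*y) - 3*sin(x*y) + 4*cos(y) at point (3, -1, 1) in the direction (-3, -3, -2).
sqrt(22)*(9*exp(3)*cos(3) - 6*exp(3)*sin(1) - 2*exp(3) - 12)*exp(-3)/11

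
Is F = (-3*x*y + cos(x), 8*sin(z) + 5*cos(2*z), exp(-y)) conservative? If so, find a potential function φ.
No, ∇×F = (20*sin(z)*cos(z) - 8*cos(z) - exp(-y), 0, 3*x) ≠ 0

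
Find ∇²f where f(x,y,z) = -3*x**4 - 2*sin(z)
-36*x**2 + 2*sin(z)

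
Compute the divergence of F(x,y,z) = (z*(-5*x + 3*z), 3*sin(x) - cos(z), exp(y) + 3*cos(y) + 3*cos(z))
-5*z - 3*sin(z)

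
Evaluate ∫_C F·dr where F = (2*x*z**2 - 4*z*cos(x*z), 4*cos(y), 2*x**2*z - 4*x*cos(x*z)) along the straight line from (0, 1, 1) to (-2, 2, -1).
4 - 4*sin(1)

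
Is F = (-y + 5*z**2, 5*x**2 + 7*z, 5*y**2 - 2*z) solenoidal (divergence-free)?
No, ∇·F = -2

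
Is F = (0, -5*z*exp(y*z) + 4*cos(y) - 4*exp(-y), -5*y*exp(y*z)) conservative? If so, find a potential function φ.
Yes, F is conservative. φ = -5*exp(y*z) + 4*sin(y) + 4*exp(-y)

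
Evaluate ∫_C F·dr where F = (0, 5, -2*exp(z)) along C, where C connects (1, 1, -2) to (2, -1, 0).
-12 + 2*exp(-2)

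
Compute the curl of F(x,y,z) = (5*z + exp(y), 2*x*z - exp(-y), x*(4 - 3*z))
(-2*x, 3*z + 1, 2*z - exp(y))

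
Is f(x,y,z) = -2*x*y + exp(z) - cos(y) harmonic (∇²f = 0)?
No, ∇²f = exp(z) + cos(y)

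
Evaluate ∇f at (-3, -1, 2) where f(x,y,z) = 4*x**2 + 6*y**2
(-24, -12, 0)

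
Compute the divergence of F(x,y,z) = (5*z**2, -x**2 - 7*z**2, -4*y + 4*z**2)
8*z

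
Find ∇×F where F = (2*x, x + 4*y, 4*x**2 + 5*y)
(5, -8*x, 1)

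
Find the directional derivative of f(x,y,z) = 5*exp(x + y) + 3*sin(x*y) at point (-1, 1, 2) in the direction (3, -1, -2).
sqrt(14)*(6*cos(1) + 5)/7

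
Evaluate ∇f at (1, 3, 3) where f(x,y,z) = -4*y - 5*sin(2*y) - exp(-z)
(0, -10*cos(6) - 4, exp(-3))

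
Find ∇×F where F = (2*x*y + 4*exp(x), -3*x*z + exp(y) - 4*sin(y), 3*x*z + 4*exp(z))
(3*x, -3*z, -2*x - 3*z)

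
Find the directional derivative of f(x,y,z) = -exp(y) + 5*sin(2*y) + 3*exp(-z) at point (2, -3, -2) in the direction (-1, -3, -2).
3*sqrt(14)*(-10*exp(3)*cos(6) + 1 + 2*exp(5))*exp(-3)/14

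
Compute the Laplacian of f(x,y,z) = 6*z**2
12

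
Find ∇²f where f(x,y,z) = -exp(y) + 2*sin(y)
-exp(y) - 2*sin(y)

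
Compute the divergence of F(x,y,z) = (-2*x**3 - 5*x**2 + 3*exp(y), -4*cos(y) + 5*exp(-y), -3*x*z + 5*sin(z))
-6*x**2 - 13*x + 4*sin(y) + 5*cos(z) - 5*exp(-y)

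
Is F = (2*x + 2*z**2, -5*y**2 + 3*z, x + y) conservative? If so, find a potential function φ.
No, ∇×F = (-2, 4*z - 1, 0) ≠ 0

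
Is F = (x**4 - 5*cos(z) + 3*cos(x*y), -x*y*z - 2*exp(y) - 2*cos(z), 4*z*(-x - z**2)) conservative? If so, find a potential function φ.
No, ∇×F = (x*y - 2*sin(z), 4*z + 5*sin(z), 3*x*sin(x*y) - y*z) ≠ 0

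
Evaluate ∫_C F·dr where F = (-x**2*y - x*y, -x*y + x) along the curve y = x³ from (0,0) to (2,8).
-6292/105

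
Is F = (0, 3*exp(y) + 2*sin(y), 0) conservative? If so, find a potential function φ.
Yes, F is conservative. φ = 3*exp(y) - 2*cos(y)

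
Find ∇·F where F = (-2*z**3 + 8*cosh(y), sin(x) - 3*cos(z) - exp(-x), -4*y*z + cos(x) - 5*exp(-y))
-4*y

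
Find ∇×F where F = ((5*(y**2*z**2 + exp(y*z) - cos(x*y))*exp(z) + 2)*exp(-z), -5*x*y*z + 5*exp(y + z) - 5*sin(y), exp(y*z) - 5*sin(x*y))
(5*x*y - 5*x*cos(x*y) + z*exp(y*z) - 5*exp(y + z), 10*y**2*z + 5*y*exp(y*z) + 5*y*cos(x*y) - 2*exp(-z), -5*x*sin(x*y) - 10*y*z**2 - 5*y*z - 5*z*exp(y*z))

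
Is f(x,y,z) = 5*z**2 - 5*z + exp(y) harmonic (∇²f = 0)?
No, ∇²f = exp(y) + 10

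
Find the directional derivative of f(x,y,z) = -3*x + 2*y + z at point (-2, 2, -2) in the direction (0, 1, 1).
3*sqrt(2)/2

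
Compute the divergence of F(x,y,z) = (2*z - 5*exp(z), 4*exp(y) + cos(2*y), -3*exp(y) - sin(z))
4*exp(y) - 2*sin(2*y) - cos(z)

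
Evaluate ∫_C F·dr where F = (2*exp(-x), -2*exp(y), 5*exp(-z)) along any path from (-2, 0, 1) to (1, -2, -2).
-3*exp(2) - 2*exp(-2) + 3*exp(-1) + 2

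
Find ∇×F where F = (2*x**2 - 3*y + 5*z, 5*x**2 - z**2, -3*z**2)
(2*z, 5, 10*x + 3)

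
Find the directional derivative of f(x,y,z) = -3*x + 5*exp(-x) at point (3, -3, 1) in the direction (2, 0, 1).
sqrt(5)*(-6*exp(3)/5 - 2)*exp(-3)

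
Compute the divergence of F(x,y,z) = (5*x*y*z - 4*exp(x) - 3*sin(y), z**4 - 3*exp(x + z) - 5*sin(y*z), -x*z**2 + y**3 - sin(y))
-2*x*z + 5*y*z - 5*z*cos(y*z) - 4*exp(x)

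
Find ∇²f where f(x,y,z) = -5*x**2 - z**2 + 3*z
-12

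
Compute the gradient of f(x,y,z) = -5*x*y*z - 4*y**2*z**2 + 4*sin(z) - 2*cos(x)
(-5*y*z + 2*sin(x), z*(-5*x - 8*y*z), -5*x*y - 8*y**2*z + 4*cos(z))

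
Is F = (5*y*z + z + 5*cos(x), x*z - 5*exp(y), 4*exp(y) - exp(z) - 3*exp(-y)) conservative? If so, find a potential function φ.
No, ∇×F = (-x + sinh(y) + 7*cosh(y), 5*y + 1, -4*z) ≠ 0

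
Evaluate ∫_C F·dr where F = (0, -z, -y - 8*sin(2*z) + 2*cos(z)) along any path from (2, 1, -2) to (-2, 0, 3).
-2 + 2*sin(3) + 2*sin(2) - 4*cos(4) + 4*cos(6)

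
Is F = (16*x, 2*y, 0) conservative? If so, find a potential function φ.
Yes, F is conservative. φ = 8*x**2 + y**2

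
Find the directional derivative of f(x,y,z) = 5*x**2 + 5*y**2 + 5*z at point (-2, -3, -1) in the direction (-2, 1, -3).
-5*sqrt(14)/14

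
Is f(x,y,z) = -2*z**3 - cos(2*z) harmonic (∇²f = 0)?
No, ∇²f = -12*z + 4*cos(2*z)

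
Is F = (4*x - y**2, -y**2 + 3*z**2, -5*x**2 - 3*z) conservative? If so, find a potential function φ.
No, ∇×F = (-6*z, 10*x, 2*y) ≠ 0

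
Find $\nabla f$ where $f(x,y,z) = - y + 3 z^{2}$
(0, -1, 6*z)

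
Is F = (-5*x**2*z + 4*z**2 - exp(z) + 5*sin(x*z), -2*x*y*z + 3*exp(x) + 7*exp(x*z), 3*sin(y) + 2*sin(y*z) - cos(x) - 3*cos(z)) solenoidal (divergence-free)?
No, ∇·F = -12*x*z + 2*y*cos(y*z) + 5*z*cos(x*z) + 3*sin(z)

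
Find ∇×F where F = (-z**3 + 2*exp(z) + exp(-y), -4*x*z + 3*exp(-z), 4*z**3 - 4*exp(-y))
(4*x + 3*exp(-z) + 4*exp(-y), -3*z**2 + 2*exp(z), -4*z + exp(-y))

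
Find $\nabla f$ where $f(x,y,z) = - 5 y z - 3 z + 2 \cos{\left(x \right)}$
(-2*sin(x), -5*z, -5*y - 3)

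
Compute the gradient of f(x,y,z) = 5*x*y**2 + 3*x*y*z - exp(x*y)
(y*(5*y + 3*z - exp(x*y)), x*(10*y + 3*z - exp(x*y)), 3*x*y)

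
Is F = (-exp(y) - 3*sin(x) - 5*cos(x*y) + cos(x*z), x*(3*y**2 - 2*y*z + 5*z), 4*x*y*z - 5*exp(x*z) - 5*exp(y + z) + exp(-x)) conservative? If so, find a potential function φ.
No, ∇×F = (4*x*z + x*(2*y - 5) - 5*exp(y + z), -x*sin(x*z) - 4*y*z + 5*z*exp(x*z) + exp(-x), -5*x*sin(x*y) + 3*y**2 - 2*y*z + 5*z + exp(y)) ≠ 0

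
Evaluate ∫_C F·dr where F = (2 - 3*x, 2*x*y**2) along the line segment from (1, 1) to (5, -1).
-32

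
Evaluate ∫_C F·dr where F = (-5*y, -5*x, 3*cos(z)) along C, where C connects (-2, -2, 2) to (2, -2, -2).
40 - 6*sin(2)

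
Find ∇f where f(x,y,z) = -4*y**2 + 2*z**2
(0, -8*y, 4*z)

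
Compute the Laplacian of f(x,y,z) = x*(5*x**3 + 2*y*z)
60*x**2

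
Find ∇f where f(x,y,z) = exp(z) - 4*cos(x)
(4*sin(x), 0, exp(z))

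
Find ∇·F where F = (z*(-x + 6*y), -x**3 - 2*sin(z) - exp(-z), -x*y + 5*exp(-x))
-z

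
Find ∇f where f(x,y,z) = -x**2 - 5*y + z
(-2*x, -5, 1)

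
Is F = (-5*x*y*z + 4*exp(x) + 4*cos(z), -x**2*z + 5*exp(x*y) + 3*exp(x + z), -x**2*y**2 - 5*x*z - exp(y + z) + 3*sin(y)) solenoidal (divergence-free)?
No, ∇·F = 5*x*exp(x*y) - 5*x - 5*y*z + 4*exp(x) - exp(y + z)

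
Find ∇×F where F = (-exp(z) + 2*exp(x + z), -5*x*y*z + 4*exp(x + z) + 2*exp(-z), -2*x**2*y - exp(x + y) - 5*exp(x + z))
(((-2*x**2 + 5*x*y - exp(x + y) - 4*exp(x + z))*exp(z) + 2)*exp(-z), 4*x*y - exp(z) + exp(x + y) + 7*exp(x + z), -5*y*z + 4*exp(x + z))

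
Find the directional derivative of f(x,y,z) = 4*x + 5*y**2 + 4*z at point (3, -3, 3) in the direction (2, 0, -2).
0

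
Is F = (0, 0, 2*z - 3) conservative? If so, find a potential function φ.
Yes, F is conservative. φ = z*(z - 3)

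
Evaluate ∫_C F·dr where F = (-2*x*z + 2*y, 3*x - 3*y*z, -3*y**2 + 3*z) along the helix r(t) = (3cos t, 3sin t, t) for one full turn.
3*pi*(-9 + 4*pi)/2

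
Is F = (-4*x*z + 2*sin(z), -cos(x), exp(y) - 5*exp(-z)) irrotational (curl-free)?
No, ∇×F = (exp(y), -4*x + 2*cos(z), sin(x))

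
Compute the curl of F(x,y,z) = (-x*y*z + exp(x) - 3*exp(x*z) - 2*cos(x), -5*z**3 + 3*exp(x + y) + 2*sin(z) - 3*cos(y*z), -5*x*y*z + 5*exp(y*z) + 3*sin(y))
(-5*x*z - 3*y*sin(y*z) + 15*z**2 + 5*z*exp(y*z) + 3*cos(y) - 2*cos(z), -x*y - 3*x*exp(x*z) + 5*y*z, x*z + 3*exp(x + y))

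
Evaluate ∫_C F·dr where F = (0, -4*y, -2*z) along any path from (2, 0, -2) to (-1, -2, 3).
-13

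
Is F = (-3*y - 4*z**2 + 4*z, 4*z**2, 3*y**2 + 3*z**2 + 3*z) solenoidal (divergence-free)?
No, ∇·F = 6*z + 3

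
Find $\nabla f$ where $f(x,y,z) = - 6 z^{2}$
(0, 0, -12*z)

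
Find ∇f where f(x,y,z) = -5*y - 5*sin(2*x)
(-10*cos(2*x), -5, 0)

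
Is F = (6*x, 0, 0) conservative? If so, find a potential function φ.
Yes, F is conservative. φ = 3*x**2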